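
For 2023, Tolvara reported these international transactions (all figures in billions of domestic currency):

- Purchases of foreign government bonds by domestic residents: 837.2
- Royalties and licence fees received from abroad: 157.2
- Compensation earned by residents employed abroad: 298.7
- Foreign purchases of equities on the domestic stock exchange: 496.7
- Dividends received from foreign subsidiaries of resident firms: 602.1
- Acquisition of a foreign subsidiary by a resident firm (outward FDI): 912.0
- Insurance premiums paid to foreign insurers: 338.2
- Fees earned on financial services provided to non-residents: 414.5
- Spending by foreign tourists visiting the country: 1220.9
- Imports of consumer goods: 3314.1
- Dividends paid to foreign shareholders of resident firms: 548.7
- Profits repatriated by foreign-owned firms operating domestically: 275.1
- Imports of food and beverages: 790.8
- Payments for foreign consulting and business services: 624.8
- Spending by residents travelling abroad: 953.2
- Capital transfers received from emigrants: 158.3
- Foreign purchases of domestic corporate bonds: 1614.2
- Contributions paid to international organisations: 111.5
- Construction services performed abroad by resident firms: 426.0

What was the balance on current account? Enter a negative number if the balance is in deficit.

Goods: -790.8 - 3314.1 = -4104.9
Services: 426.0 - 953.2 + 414.5 + 1220.9 + 157.2 - 338.2 - 624.8 = 302.4
Primary income: -548.7 + 298.7 + 602.1 - 275.1 = 77.0
Secondary income: -111.5
Current account = (-4104.9) + 302.4 + 77.0 + (-111.5) = -3837.0
(Excluded from the current account — financial account: purchases of foreign government bonds by domestic residents 837.2, foreign purchases of equities on the domestic stock exchange 496.7, acquisition of a foreign subsidiary by a resident firm (outward FDI) 912.0, foreign purchases of domestic corporate bonds 1614.2; capital account: capital transfers received from emigrants 158.3.)

-3837.0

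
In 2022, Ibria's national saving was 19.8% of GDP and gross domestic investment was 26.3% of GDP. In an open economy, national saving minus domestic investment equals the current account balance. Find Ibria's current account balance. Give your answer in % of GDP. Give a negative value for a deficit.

S - I = CA (net lending to the rest of the world).
CA = S - I = 19.8 - 26.3 = -6.5

-6.5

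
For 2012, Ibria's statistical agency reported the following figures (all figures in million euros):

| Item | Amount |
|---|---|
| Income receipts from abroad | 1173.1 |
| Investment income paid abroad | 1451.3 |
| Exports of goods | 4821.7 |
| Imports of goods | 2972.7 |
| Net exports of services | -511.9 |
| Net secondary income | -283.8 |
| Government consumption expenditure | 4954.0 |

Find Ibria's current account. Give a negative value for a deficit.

Goods balance = 4821.7 - 2972.7 = 1849.0
Services balance = -511.9
Trade balance (goods + services) = 1849.0 + (-511.9) = 1337.1
Net primary income = 1173.1 - 1451.3 = -278.2
Net secondary income = -283.8
Current account = 1337.1 + (-278.2) + (-283.8) = 775.1

775.1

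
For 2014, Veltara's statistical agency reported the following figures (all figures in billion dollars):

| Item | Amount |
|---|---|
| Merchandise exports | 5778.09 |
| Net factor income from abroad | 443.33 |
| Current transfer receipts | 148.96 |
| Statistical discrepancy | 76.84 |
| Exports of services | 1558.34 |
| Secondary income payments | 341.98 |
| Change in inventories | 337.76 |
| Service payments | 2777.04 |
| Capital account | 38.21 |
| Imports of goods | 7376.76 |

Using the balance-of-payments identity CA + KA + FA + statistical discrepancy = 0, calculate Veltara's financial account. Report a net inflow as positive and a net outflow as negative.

Goods balance = 5778.09 - 7376.76 = -1598.67
Services balance = 1558.34 - 2777.04 = -1218.70
Trade balance (goods + services) = -1598.67 + (-1218.70) = -2817.37
Net primary income = 443.33
Net secondary income = 148.96 - 341.98 = -193.02
Current account = -2817.37 + 443.33 + (-193.02) = -2567.06
Financial account = -(-2567.06 + 38.21 + 76.84) = 2452.01

2452.01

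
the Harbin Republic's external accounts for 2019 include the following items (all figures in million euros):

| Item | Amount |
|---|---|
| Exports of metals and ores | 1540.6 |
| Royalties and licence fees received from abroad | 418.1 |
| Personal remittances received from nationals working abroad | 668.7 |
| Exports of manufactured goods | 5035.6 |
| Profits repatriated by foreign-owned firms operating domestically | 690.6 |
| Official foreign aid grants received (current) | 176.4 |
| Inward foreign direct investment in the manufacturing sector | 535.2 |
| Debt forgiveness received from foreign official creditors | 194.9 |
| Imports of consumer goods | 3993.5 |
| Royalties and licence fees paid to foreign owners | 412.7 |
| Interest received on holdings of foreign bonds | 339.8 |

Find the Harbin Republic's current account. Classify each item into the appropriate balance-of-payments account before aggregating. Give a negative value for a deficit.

Goods: 5035.6 + 1540.6 - 3993.5 = 2582.7
Services: -412.7 + 418.1 = 5.4
Primary income: 339.8 - 690.6 = -350.8
Secondary income: 668.7 + 176.4 = 845.1
Current account = 2582.7 + 5.4 + (-350.8) + 845.1 = 3082.4
(Excluded from the current account — financial account: inward foreign direct investment in the manufacturing sector 535.2; capital account: debt forgiveness received from foreign official creditors 194.9.)

3082.4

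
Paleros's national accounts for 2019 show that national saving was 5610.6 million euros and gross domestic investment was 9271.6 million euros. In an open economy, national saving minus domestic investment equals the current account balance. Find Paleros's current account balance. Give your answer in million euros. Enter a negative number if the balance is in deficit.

CA = S - I = 5610.6 - 9271.6 = -3661.0

-3661.0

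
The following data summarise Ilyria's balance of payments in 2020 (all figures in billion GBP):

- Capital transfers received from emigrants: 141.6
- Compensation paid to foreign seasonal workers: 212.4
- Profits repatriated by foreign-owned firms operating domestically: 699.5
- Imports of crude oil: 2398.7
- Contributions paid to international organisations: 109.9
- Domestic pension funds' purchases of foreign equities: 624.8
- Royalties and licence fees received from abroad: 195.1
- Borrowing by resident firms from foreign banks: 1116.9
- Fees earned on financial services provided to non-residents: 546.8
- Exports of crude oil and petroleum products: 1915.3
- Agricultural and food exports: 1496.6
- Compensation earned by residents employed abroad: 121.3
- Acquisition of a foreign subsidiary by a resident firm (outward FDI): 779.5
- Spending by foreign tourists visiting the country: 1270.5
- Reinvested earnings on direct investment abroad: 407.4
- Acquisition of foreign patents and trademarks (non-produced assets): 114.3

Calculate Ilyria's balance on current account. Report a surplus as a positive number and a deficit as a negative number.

Goods: -2398.7 + 1915.3 + 1496.6 = 1013.2
Services: 195.1 + 546.8 + 1270.5 = 2012.4
Primary income: -212.4 + 121.3 - 699.5 + 407.4 = -383.2
Secondary income: -109.9
Current account = 1013.2 + 2012.4 + (-383.2) + (-109.9) = 2532.5
(Excluded from the current account — capital account: capital transfers received from emigrants 141.6, acquisition of foreign patents and trademarks (non-produced assets) 114.3; financial account: domestic pension funds' purchases of foreign equities 624.8, borrowing by resident firms from foreign banks 1116.9, acquisition of a foreign subsidiary by a resident firm (outward FDI) 779.5.)

2532.5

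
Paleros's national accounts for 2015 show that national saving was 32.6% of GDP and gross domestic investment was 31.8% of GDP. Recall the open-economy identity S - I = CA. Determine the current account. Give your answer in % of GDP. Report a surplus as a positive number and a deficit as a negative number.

CA = S - I = 32.6 - 31.8 = 0.8

0.8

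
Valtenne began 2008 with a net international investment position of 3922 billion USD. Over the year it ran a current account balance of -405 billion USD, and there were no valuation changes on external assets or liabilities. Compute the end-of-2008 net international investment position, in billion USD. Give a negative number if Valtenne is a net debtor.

With no valuation effects, change in NIIP = current account = -405
End-of-year NIIP = 3922 + (-405) = 3517

3517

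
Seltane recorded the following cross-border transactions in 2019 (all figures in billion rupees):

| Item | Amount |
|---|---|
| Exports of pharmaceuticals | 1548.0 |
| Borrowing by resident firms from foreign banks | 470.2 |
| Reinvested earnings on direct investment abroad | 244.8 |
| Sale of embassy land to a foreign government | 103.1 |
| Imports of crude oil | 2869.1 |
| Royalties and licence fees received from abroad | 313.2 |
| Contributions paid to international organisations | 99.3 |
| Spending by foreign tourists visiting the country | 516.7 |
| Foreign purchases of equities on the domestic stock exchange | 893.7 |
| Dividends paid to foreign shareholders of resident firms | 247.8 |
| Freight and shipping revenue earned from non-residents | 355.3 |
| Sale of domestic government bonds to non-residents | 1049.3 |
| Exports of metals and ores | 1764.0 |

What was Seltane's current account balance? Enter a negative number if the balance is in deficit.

Goods: -2869.1 + 1548.0 + 1764.0 = 442.9
Services: 516.7 + 355.3 + 313.2 = 1185.2
Primary income: 244.8 - 247.8 = -3.0
Secondary income: -99.3
Current account = 442.9 + 1185.2 + (-3.0) + (-99.3) = 1525.8
(Excluded from the current account — financial account: borrowing by resident firms from foreign banks 470.2, foreign purchases of equities on the domestic stock exchange 893.7, sale of domestic government bonds to non-residents 1049.3; capital account: sale of embassy land to a foreign government 103.1.)

1525.8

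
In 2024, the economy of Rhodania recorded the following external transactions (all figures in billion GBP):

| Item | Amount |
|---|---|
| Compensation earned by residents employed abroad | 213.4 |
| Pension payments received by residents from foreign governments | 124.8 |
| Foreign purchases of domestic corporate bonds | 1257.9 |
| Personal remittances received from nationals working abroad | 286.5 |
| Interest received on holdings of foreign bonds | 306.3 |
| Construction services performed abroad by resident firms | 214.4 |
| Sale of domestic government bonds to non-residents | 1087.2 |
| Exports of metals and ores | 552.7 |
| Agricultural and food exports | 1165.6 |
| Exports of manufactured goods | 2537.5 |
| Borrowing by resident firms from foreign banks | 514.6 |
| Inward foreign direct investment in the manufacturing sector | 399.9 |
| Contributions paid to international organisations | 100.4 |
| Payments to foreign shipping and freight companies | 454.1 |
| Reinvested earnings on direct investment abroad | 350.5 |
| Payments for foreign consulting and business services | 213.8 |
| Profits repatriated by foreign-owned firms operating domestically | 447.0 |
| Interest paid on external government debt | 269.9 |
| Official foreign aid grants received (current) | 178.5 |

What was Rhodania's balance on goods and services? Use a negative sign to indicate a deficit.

3802.3

Goods: 552.7 + 1165.6 + 2537.5 = 4255.8
Services: -213.8 + 214.4 - 454.1 = -453.5
Trade balance = 4255.8 + (-453.5) = 3802.3
(Excluded from the trade balance — primary income: compensation earned by residents employed abroad 213.4, interest received on holdings of foreign bonds 306.3, reinvested earnings on direct investment abroad 350.5, profits repatriated by foreign-owned firms operating domestically 447.0, interest paid on external government debt 269.9; secondary income: pension payments received by residents from foreign governments 124.8, personal remittances received from nationals working abroad 286.5, contributions paid to international organisations 100.4, official foreign aid grants received (current) 178.5; financial account: foreign purchases of domestic corporate bonds 1257.9, sale of domestic government bonds to non-residents 1087.2, borrowing by resident firms from foreign banks 514.6, inward foreign direct investment in the manufacturing sector 399.9.)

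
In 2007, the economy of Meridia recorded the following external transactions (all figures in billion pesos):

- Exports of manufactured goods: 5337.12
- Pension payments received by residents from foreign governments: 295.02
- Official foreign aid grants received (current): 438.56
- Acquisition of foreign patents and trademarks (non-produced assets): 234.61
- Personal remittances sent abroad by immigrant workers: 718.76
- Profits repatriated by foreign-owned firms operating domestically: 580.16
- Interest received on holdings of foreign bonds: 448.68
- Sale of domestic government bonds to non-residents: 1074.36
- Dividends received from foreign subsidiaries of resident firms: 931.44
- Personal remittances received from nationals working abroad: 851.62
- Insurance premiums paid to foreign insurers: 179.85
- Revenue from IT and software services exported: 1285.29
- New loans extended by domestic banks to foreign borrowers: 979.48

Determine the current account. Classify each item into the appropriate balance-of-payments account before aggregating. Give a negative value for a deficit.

Goods: 5337.12
Services: 1285.29 - 179.85 = 1105.44
Primary income: -580.16 + 931.44 + 448.68 = 799.96
Secondary income: 851.62 - 718.76 + 295.02 + 438.56 = 866.44
Current account = 5337.12 + 1105.44 + 799.96 + 866.44 = 8108.96
(Excluded from the current account — capital account: acquisition of foreign patents and trademarks (non-produced assets) 234.61; financial account: sale of domestic government bonds to non-residents 1074.36, new loans extended by domestic banks to foreign borrowers 979.48.)

8108.96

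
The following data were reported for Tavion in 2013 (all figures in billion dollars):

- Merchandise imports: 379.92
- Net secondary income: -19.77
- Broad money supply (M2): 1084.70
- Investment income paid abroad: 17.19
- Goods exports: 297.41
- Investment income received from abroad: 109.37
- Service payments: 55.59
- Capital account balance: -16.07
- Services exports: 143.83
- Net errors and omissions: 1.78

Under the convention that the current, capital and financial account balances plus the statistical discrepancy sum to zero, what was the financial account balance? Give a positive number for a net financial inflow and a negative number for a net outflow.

Goods balance = 297.41 - 379.92 = -82.51
Services balance = 143.83 - 55.59 = 88.24
Trade balance (goods + services) = -82.51 + 88.24 = 5.73
Net primary income = 109.37 - 17.19 = 92.18
Net secondary income = -19.77
Current account = 5.73 + 92.18 + (-19.77) = 78.14
Financial account = -(78.14 + (-16.07) + 1.78) = -63.85

-63.85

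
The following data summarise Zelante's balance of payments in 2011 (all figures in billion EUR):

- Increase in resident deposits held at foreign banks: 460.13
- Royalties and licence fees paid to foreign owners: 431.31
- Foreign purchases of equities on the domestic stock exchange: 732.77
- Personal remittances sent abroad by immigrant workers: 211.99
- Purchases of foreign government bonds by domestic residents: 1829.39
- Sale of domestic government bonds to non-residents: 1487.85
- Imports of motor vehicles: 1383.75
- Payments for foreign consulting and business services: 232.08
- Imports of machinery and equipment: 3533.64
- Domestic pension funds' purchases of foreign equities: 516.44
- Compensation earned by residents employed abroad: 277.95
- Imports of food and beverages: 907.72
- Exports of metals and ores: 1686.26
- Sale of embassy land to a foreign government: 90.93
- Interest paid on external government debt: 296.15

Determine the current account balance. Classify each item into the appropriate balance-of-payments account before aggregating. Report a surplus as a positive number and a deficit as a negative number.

-5032.43

Goods: -907.72 - 1383.75 - 3533.64 + 1686.26 = -4138.85
Services: -232.08 - 431.31 = -663.39
Primary income: -296.15 + 277.95 = -18.20
Secondary income: -211.99
Current account = (-4138.85) + (-663.39) + (-18.20) + (-211.99) = -5032.43
(Excluded from the current account — financial account: increase in resident deposits held at foreign banks 460.13, foreign purchases of equities on the domestic stock exchange 732.77, purchases of foreign government bonds by domestic residents 1829.39, sale of domestic government bonds to non-residents 1487.85, domestic pension funds' purchases of foreign equities 516.44; capital account: sale of embassy land to a foreign government 90.93.)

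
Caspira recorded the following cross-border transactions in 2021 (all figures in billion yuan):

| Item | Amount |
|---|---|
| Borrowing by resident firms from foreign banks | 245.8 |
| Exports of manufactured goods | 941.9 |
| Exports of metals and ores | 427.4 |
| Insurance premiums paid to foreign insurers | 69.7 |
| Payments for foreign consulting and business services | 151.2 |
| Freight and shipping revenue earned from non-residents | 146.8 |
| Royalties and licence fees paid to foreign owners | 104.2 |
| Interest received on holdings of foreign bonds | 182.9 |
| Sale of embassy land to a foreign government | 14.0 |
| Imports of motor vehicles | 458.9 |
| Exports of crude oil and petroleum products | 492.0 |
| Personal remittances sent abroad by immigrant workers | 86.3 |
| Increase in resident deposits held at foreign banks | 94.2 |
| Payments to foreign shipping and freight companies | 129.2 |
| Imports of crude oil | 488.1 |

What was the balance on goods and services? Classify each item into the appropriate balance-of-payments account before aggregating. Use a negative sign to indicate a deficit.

Goods: -488.1 + 492.0 + 941.9 + 427.4 - 458.9 = 914.3
Services: 146.8 - 104.2 - 69.7 - 129.2 - 151.2 = -307.5
Trade balance = 914.3 + (-307.5) = 606.8
(Excluded from the trade balance — financial account: borrowing by resident firms from foreign banks 245.8, increase in resident deposits held at foreign banks 94.2; primary income: interest received on holdings of foreign bonds 182.9; capital account: sale of embassy land to a foreign government 14.0; secondary income: personal remittances sent abroad by immigrant workers 86.3.)

606.8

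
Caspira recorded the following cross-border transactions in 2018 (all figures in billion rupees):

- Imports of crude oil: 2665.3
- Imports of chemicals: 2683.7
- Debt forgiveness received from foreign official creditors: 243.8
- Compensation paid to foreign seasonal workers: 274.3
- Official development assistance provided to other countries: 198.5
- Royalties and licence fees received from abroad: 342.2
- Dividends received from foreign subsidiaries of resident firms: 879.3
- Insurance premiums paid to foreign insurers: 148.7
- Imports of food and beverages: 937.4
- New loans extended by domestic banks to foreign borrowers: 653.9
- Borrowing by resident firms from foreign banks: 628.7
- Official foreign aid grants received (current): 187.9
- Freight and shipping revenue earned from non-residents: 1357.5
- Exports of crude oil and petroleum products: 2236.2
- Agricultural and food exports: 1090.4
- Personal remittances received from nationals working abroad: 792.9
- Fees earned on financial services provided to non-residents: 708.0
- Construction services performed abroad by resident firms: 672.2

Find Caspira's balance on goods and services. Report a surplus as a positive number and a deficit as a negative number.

Goods: -937.4 - 2683.7 + 2236.2 - 2665.3 + 1090.4 = -2959.8
Services: 342.2 + 708.0 - 148.7 + 1357.5 + 672.2 = 2931.2
Trade balance = -2959.8 + 2931.2 = -28.6
(Excluded from the trade balance — capital account: debt forgiveness received from foreign official creditors 243.8; primary income: compensation paid to foreign seasonal workers 274.3, dividends received from foreign subsidiaries of resident firms 879.3; secondary income: official development assistance provided to other countries 198.5, official foreign aid grants received (current) 187.9, personal remittances received from nationals working abroad 792.9; financial account: new loans extended by domestic banks to foreign borrowers 653.9, borrowing by resident firms from foreign banks 628.7.)

-28.6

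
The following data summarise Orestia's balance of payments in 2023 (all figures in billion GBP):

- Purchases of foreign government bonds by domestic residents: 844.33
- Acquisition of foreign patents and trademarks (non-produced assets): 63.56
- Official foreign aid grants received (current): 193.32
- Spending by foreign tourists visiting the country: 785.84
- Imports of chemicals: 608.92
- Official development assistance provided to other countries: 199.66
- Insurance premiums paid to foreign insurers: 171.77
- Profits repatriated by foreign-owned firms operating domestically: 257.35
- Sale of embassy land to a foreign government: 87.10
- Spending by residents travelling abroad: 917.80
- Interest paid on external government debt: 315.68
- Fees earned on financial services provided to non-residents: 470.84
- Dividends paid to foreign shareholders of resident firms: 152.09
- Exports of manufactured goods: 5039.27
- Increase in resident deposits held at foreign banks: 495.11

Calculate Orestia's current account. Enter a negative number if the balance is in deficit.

3866.00

Goods: 5039.27 - 608.92 = 4430.35
Services: -171.77 - 917.80 + 470.84 + 785.84 = 167.11
Primary income: -257.35 - 152.09 - 315.68 = -725.12
Secondary income: 193.32 - 199.66 = -6.34
Current account = 4430.35 + 167.11 + (-725.12) + (-6.34) = 3866.00
(Excluded from the current account — financial account: purchases of foreign government bonds by domestic residents 844.33, increase in resident deposits held at foreign banks 495.11; capital account: acquisition of foreign patents and trademarks (non-produced assets) 63.56, sale of embassy land to a foreign government 87.10.)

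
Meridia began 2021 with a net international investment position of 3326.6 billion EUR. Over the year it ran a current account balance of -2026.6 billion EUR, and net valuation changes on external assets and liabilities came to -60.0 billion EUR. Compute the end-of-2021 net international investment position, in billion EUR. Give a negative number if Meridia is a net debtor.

Change in NIIP = current account + net valuation change = -2026.6 + (-60.0) = -2086.6
End-of-year NIIP = 3326.6 + (-2086.6) = 1240.0

1240.0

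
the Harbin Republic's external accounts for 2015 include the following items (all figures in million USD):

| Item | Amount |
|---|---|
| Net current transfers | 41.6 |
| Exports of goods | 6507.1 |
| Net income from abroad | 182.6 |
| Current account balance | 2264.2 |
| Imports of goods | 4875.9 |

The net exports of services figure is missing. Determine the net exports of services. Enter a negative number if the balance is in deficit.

Current account = goods balance + services balance + net primary income + net secondary income
Sum of the known components = 1855.4
Net exports of services = CA - (known components) = 2264.2 - 1855.4 = 408.8

408.8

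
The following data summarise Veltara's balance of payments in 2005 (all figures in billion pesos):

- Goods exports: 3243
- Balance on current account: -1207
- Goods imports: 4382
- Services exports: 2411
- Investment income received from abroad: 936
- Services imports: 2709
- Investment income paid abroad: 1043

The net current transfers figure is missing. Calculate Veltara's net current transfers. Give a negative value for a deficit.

Current account = goods balance + services balance + net primary income + net secondary income
Sum of the known components = -1544
Net current transfers = CA - (known components) = -1207 - (-1544) = 337

337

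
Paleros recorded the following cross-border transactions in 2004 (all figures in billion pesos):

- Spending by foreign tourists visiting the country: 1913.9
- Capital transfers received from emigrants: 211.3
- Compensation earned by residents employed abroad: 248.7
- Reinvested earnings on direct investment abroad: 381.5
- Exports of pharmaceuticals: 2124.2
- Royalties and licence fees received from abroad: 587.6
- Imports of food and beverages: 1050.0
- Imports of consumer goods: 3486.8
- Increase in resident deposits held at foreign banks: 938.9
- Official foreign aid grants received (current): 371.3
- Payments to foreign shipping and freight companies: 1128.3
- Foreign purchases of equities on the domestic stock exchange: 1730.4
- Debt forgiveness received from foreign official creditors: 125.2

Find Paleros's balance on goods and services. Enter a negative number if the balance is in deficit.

-1039.4

Goods: -1050.0 - 3486.8 + 2124.2 = -2412.6
Services: 1913.9 + 587.6 - 1128.3 = 1373.2
Trade balance = -2412.6 + 1373.2 = -1039.4
(Excluded from the trade balance — capital account: capital transfers received from emigrants 211.3, debt forgiveness received from foreign official creditors 125.2; primary income: compensation earned by residents employed abroad 248.7, reinvested earnings on direct investment abroad 381.5; financial account: increase in resident deposits held at foreign banks 938.9, foreign purchases of equities on the domestic stock exchange 1730.4; secondary income: official foreign aid grants received (current) 371.3.)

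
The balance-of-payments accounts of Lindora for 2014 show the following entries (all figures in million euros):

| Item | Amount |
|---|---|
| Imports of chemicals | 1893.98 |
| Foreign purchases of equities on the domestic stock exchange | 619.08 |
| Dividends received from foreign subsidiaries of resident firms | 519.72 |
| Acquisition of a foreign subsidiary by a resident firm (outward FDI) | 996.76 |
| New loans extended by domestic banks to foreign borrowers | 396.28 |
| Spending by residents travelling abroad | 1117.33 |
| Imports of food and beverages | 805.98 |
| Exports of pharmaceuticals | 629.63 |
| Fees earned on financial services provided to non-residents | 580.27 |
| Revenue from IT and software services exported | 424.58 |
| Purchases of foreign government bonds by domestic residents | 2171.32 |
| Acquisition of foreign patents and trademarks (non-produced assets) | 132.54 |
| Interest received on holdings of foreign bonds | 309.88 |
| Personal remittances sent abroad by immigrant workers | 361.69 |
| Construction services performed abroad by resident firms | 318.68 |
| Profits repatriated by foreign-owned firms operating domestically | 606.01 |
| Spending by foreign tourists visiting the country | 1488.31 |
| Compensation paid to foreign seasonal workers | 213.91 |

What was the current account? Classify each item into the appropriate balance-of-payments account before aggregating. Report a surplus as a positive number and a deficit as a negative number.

Goods: -805.98 - 1893.98 + 629.63 = -2070.33
Services: 1488.31 + 580.27 + 318.68 - 1117.33 + 424.58 = 1694.51
Primary income: 519.72 + 309.88 - 213.91 - 606.01 = 9.68
Secondary income: -361.69
Current account = (-2070.33) + 1694.51 + 9.68 + (-361.69) = -727.83
(Excluded from the current account — financial account: foreign purchases of equities on the domestic stock exchange 619.08, acquisition of a foreign subsidiary by a resident firm (outward FDI) 996.76, new loans extended by domestic banks to foreign borrowers 396.28, purchases of foreign government bonds by domestic residents 2171.32; capital account: acquisition of foreign patents and trademarks (non-produced assets) 132.54.)

-727.83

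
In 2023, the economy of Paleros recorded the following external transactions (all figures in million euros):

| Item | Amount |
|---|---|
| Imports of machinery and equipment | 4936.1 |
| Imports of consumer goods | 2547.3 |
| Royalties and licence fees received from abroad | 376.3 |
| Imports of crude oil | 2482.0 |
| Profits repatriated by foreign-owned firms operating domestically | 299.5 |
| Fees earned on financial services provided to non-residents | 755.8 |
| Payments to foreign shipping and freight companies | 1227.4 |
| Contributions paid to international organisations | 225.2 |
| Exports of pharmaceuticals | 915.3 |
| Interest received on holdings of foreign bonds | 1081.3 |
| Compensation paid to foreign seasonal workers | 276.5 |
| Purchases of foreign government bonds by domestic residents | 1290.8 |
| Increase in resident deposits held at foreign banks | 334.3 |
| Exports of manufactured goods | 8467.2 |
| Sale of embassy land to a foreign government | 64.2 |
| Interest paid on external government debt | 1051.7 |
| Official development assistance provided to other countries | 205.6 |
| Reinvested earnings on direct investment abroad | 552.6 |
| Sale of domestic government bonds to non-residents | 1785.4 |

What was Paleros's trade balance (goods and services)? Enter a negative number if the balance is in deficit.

Goods: -4936.1 + 915.3 + 8467.2 - 2547.3 - 2482.0 = -582.9
Services: 376.3 + 755.8 - 1227.4 = -95.3
Trade balance = -582.9 + (-95.3) = -678.2
(Excluded from the trade balance — primary income: profits repatriated by foreign-owned firms operating domestically 299.5, interest received on holdings of foreign bonds 1081.3, compensation paid to foreign seasonal workers 276.5, interest paid on external government debt 1051.7, reinvested earnings on direct investment abroad 552.6; secondary income: contributions paid to international organisations 225.2, official development assistance provided to other countries 205.6; financial account: purchases of foreign government bonds by domestic residents 1290.8, increase in resident deposits held at foreign banks 334.3, sale of domestic government bonds to non-residents 1785.4; capital account: sale of embassy land to a foreign government 64.2.)

-678.2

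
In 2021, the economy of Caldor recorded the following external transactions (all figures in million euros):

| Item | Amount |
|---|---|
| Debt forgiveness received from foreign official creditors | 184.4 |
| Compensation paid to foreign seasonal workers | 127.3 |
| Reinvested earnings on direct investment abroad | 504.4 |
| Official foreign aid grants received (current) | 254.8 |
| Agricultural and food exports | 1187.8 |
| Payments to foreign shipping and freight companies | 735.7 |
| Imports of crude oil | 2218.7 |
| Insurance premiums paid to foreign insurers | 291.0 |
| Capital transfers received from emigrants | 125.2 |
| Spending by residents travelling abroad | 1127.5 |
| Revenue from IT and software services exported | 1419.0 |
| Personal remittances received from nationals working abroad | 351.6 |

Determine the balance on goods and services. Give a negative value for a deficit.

-1766.1

Goods: -2218.7 + 1187.8 = -1030.9
Services: 1419.0 - 1127.5 - 735.7 - 291.0 = -735.2
Trade balance = -1030.9 + (-735.2) = -1766.1
(Excluded from the trade balance — capital account: debt forgiveness received from foreign official creditors 184.4, capital transfers received from emigrants 125.2; primary income: compensation paid to foreign seasonal workers 127.3, reinvested earnings on direct investment abroad 504.4; secondary income: official foreign aid grants received (current) 254.8, personal remittances received from nationals working abroad 351.6.)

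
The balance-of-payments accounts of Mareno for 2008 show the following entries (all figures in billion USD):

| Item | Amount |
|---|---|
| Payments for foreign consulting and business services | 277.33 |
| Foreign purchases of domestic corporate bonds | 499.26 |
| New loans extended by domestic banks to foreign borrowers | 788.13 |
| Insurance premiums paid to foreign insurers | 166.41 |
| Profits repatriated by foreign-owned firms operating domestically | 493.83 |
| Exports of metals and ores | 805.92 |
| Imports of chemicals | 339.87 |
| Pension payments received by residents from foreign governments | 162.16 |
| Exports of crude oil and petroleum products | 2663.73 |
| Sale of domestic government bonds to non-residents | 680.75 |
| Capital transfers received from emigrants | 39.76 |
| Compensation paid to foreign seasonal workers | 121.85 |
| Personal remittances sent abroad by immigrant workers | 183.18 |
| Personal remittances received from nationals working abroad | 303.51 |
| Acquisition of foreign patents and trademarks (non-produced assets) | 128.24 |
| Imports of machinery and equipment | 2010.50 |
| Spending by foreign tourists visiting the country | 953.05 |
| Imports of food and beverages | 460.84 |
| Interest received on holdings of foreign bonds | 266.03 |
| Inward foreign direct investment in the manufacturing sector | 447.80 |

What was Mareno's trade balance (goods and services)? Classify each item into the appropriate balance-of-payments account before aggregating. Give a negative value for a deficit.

Goods: -460.84 - 339.87 - 2010.50 + 805.92 + 2663.73 = 658.44
Services: -166.41 - 277.33 + 953.05 = 509.31
Trade balance = 658.44 + 509.31 = 1167.75
(Excluded from the trade balance — financial account: foreign purchases of domestic corporate bonds 499.26, new loans extended by domestic banks to foreign borrowers 788.13, sale of domestic government bonds to non-residents 680.75, inward foreign direct investment in the manufacturing sector 447.80; primary income: profits repatriated by foreign-owned firms operating domestically 493.83, compensation paid to foreign seasonal workers 121.85, interest received on holdings of foreign bonds 266.03; secondary income: pension payments received by residents from foreign governments 162.16, personal remittances sent abroad by immigrant workers 183.18, personal remittances received from nationals working abroad 303.51; capital account: capital transfers received from emigrants 39.76, acquisition of foreign patents and trademarks (non-produced assets) 128.24.)

1167.75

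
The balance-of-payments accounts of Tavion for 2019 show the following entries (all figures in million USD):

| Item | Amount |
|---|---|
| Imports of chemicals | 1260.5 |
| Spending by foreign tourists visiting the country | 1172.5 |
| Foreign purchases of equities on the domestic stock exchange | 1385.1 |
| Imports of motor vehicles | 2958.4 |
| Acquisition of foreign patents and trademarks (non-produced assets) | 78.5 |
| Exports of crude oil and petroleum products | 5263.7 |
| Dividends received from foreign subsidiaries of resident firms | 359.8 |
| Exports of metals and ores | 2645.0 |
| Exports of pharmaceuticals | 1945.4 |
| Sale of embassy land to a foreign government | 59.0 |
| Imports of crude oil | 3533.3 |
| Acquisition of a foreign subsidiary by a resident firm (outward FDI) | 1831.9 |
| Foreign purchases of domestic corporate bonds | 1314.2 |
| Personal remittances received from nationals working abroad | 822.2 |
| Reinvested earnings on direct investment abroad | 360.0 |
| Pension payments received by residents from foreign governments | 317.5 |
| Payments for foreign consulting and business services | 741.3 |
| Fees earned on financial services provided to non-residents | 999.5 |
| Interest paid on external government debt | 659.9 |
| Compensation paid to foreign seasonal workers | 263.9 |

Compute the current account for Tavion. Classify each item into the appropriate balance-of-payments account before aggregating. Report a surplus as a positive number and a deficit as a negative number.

4468.3

Goods: -3533.3 + 5263.7 - 1260.5 + 2645.0 - 2958.4 + 1945.4 = 2101.9
Services: 999.5 + 1172.5 - 741.3 = 1430.7
Primary income: 360.0 - 263.9 - 659.9 + 359.8 = -204.0
Secondary income: 317.5 + 822.2 = 1139.7
Current account = 2101.9 + 1430.7 + (-204.0) + 1139.7 = 4468.3
(Excluded from the current account — financial account: foreign purchases of equities on the domestic stock exchange 1385.1, acquisition of a foreign subsidiary by a resident firm (outward FDI) 1831.9, foreign purchases of domestic corporate bonds 1314.2; capital account: acquisition of foreign patents and trademarks (non-produced assets) 78.5, sale of embassy land to a foreign government 59.0.)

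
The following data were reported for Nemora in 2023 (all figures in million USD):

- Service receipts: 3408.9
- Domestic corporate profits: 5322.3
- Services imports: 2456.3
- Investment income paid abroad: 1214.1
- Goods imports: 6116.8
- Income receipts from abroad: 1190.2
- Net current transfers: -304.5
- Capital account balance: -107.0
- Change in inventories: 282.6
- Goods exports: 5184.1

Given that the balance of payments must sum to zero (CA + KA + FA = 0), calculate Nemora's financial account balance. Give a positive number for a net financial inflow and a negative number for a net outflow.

415.5

Goods balance = 5184.1 - 6116.8 = -932.7
Services balance = 3408.9 - 2456.3 = 952.6
Trade balance (goods + services) = -932.7 + 952.6 = 19.9
Net primary income = 1190.2 - 1214.1 = -23.9
Net secondary income = -304.5
Current account = 19.9 + (-23.9) + (-304.5) = -308.5
Financial account = -(-308.5 + (-107.0)) = 415.5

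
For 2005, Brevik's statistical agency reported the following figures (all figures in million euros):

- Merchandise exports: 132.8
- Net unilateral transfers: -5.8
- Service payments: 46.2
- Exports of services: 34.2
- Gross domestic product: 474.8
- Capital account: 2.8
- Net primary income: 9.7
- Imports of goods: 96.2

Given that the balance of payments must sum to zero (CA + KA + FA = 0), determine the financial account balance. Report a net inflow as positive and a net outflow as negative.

-31.3

Goods balance = 132.8 - 96.2 = 36.6
Services balance = 34.2 - 46.2 = -12.0
Trade balance (goods + services) = 36.6 + (-12.0) = 24.6
Net primary income = 9.7
Net secondary income = -5.8
Current account = 24.6 + 9.7 + (-5.8) = 28.5
Financial account = -(28.5 + 2.8) = -31.3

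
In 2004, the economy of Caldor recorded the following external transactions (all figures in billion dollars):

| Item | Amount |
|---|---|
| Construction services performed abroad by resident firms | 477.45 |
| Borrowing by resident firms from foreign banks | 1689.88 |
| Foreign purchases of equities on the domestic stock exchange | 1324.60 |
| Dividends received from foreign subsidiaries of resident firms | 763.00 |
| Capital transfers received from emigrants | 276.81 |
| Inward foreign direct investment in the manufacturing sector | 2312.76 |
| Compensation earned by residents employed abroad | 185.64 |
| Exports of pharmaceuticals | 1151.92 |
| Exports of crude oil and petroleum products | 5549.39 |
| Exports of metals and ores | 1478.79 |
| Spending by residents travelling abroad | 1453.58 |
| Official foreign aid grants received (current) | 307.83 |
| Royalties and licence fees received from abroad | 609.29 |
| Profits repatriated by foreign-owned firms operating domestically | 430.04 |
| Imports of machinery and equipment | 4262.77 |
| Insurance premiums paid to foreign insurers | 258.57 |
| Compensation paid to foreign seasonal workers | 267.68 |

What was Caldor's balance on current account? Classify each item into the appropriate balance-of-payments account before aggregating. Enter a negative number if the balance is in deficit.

Goods: 1151.92 + 5549.39 - 4262.77 + 1478.79 = 3917.33
Services: 477.45 + 609.29 - 1453.58 - 258.57 = -625.41
Primary income: -430.04 + 763.00 - 267.68 + 185.64 = 250.92
Secondary income: 307.83
Current account = 3917.33 + (-625.41) + 250.92 + 307.83 = 3850.67
(Excluded from the current account — financial account: borrowing by resident firms from foreign banks 1689.88, foreign purchases of equities on the domestic stock exchange 1324.60, inward foreign direct investment in the manufacturing sector 2312.76; capital account: capital transfers received from emigrants 276.81.)

3850.67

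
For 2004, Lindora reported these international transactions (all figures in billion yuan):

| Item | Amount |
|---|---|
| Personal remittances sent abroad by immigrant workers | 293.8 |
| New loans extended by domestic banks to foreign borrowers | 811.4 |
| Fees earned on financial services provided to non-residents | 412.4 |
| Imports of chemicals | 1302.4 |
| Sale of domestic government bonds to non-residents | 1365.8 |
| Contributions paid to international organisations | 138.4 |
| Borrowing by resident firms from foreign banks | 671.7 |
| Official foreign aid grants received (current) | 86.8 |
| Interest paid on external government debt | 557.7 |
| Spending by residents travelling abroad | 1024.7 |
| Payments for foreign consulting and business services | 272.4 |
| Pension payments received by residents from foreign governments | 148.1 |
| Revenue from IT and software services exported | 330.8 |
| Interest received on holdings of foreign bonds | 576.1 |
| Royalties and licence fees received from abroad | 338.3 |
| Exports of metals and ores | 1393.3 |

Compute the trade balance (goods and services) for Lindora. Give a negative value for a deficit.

-124.7

Goods: 1393.3 - 1302.4 = 90.9
Services: 330.8 - 272.4 + 338.3 + 412.4 - 1024.7 = -215.6
Trade balance = 90.9 + (-215.6) = -124.7
(Excluded from the trade balance — secondary income: personal remittances sent abroad by immigrant workers 293.8, contributions paid to international organisations 138.4, official foreign aid grants received (current) 86.8, pension payments received by residents from foreign governments 148.1; financial account: new loans extended by domestic banks to foreign borrowers 811.4, sale of domestic government bonds to non-residents 1365.8, borrowing by resident firms from foreign banks 671.7; primary income: interest paid on external government debt 557.7, interest received on holdings of foreign bonds 576.1.)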